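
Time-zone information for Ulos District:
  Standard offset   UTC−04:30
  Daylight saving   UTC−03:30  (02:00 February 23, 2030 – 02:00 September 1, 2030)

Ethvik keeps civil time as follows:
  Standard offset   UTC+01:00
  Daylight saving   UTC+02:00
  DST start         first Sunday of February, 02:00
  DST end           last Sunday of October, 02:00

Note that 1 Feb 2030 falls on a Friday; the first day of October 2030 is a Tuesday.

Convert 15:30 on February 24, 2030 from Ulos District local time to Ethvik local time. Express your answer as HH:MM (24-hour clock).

February 24, 2030 falls between 23 February and 1 September, so daylight saving is in effect and Ulos District is at UTC−03:30.
15:30 Ulos District + 3h30m = 19:00 UTC.
1 February 2030 is a Friday, so the first Sunday is February 3.
1 October 2030 is a Tuesday, so Sundays fall on 6, 13, 20, 27; the last is October 27.
At the standard offset (UTC+01:00), 19:00 UTC + 1h = 20:00 Ethvik standard time.
The standard-time date in Ethvik, February 24, 2030, lies within the daylight-saving period (3 February – 27 October), so Ethvik is on daylight time, UTC+02:00.
19:00 UTC + 2h = 21:00 Ethvik.

21:00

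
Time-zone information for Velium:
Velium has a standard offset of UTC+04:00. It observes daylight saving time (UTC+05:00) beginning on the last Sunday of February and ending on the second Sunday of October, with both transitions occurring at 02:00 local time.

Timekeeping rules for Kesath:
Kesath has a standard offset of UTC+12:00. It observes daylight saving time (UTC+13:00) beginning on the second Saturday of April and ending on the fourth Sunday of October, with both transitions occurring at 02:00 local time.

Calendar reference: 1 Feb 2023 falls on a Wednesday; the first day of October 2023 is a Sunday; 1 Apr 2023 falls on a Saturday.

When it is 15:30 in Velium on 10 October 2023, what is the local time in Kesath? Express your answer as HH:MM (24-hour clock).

1 February 2023 is a Wednesday, so Sundays fall on 5, 12, 19, 26; the last is February 26.
1 October 2023 is a Sunday, so the first Sunday is October 1 and the second is October 8.
Daylight saving runs 26 February – 8 October; 10 October 2023 is outside that window, so Velium is on standard time at UTC+04:00.
15:30 Velium − 4h = 11:30 UTC.
1 April 2023 is a Saturday, so the first Saturday is April 1 and the second is April 8.
1 October 2023 is a Sunday, so the first Sunday is October 1 and the fourth is October 22.
At the standard offset (UTC+12:00), 11:30 UTC + 12h = 23:30 Kesath standard time.
The standard-time date in Kesath, 10 October 2023, lies within the daylight-saving period (8 April – 22 October), so Kesath is on daylight time, UTC+13:00.
11:30 UTC + 13h = 00:30 Kesath (rolling into the next day, 11 October 2023).

00:30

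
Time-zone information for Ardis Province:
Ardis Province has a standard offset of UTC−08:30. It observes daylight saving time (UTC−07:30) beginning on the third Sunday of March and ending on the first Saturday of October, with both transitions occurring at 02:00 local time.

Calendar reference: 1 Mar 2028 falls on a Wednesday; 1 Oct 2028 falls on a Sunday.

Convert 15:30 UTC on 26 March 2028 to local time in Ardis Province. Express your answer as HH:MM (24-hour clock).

1 March 2028 is a Wednesday, so the first Sunday is March 5 and the third is March 19.
1 October 2028 is a Sunday, so the first Saturday is October 7.
At the standard offset (UTC−08:30), 15:30 UTC − 8h30m = 07:00 Ardis Province standard time.
Daylight saving runs 19 March – 7 October; the standard-time date in Ardis Province, 26 March 2028, is inside that window, so Ardis Province is at UTC−07:30.
15:30 UTC − 7h30m = 08:00 local.

08:00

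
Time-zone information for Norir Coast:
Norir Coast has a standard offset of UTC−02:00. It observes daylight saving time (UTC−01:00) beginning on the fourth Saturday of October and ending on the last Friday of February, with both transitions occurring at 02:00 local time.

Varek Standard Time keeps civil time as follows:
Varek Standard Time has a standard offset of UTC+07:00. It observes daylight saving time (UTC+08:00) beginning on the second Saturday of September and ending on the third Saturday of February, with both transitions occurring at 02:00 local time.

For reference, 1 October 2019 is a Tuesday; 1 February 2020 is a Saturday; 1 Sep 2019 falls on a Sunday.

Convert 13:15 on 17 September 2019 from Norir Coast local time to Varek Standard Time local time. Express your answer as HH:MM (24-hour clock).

1 October 2019 is a Tuesday, so the first Saturday is October 5 and the fourth is October 26.
1 February 2020 is a Saturday, so Fridays fall on 7, 14, 21, 28; the last is February 28.
Daylight saving runs 26 October 2019 – 28 February 2020; 17 September 2019 is outside that window, so Norir Coast is on standard time at UTC−02:00.
13:15 Norir Coast + 2h = 15:15 UTC.
1 September 2019 is a Sunday, so the first Saturday is September 7 and the second is September 14.
1 February 2020 is a Saturday, so the first Saturday is February 1 and the third is February 15.
At the standard offset (UTC+07:00), 15:15 UTC + 7h = 22:15 Varek Standard Time standard time.
The standard-time date in Varek Standard Time, 17 September 2019, falls between 14 September 2019 and 15 February 2020, so daylight saving is in effect and Varek Standard Time is at UTC+08:00.
15:15 UTC + 8h = 23:15 Varek Standard Time.

23:15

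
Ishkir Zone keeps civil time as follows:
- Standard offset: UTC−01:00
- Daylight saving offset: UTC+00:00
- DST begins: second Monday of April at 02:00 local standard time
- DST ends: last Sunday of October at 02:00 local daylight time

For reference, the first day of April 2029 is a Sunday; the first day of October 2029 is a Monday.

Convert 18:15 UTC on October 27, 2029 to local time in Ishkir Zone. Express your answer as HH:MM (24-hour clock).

1 April 2029 is a Sunday, so the first Monday is April 2 and the second is April 9.
1 October 2029 is a Monday, so Sundays fall on 7, 14, 21, 28; the last is October 28.
At the standard offset (UTC−01:00), 18:15 UTC − 1h = 17:15 Ishkir Zone standard time.
Daylight saving runs 9 April – 28 October; the standard-time date in Ishkir Zone, October 27, 2029, is inside that window, so Ishkir Zone is at UTC+00:00.
18:15 UTC + 0h = 18:15 local.

18:15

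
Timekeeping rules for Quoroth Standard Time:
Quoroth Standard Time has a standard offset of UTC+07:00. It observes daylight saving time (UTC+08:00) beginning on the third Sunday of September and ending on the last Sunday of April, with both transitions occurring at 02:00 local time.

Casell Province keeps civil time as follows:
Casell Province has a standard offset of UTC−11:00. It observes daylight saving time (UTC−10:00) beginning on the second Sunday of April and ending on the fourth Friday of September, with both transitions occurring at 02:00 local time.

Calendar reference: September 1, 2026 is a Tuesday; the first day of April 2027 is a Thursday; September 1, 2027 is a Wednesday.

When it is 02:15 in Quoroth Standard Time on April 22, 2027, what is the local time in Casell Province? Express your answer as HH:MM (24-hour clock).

1 September 2026 is a Tuesday, so the first Sunday is September 6 and the third is September 20.
1 April 2027 is a Thursday, so Sundays fall on 4, 11, 18, 25; the last is April 25.
April 22, 2027 lies within the daylight-saving period (20 September 2026 – 25 April 2027), so Quoroth Standard Time is on daylight time, UTC+08:00.
02:15 Quoroth Standard Time − 8h = 18:15 UTC (rolling into the previous day, 21 April 2027).
1 April 2027 is a Thursday, so the first Sunday is April 4 and the second is April 11.
1 September 2027 is a Wednesday, so the first Friday is September 3 and the fourth is September 24.
At the standard offset (UTC−11:00), 18:15 UTC − 11h = 07:15 Casell Province standard time.
Daylight saving runs 11 April – 24 September; the standard-time date in Casell Province, April 21, 2027, is inside that window, so Casell Province is at UTC−10:00.
18:15 UTC − 10h = 08:15 Casell Province.

08:15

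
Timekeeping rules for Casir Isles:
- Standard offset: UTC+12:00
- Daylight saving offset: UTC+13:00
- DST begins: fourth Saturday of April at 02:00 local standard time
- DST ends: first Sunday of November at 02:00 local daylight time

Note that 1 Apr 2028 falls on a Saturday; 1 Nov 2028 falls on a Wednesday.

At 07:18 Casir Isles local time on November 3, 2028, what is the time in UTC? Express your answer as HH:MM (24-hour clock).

18:18

1 April 2028 is a Saturday, so the first Saturday is April 1 and the fourth is April 22.
1 November 2028 is a Wednesday, so the first Sunday is November 5.
Daylight saving runs 22 April – 5 November; November 3, 2028 is inside that window, so Casir Isles is at UTC+13:00.
07:18 local − 13h = 18:18 UTC (rolling into the previous day, 2 November 2028).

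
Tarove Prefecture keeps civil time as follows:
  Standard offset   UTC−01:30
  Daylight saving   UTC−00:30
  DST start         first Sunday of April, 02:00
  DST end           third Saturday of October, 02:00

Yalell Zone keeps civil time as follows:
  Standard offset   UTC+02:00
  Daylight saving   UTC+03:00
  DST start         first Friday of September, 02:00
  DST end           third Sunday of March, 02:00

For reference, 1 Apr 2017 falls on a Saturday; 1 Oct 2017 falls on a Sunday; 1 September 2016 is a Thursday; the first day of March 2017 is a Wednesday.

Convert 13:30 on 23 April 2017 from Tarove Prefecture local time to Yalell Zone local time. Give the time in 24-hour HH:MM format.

16:00

1 April 2017 is a Saturday, so the first Sunday is April 2.
1 October 2017 is a Sunday, so the first Saturday is October 7 and the third is October 21.
23 April 2017 lies within the daylight-saving period (2 April – 21 October), so Tarove Prefecture is on daylight time, UTC−00:30.
13:30 Tarove Prefecture + 0h30m = 14:00 UTC.
1 September 2016 is a Thursday, so the first Friday is September 2.
1 March 2017 is a Wednesday, so the first Sunday is March 5 and the third is March 19.
At the standard offset (UTC+02:00), 14:00 UTC + 2h = 16:00 Yalell Zone standard time.
Daylight saving runs 2 September 2016 – 19 March 2017; the standard-time date in Yalell Zone, 23 April 2017, is outside that window, so Yalell Zone is on standard time at UTC+02:00.
14:00 UTC + 2h = 16:00 Yalell Zone.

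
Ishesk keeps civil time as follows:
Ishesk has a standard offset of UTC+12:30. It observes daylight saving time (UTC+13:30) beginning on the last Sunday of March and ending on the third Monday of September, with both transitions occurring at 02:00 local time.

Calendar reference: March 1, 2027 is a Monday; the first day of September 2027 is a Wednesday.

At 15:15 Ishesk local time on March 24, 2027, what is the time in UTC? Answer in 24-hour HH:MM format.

02:45

1 March 2027 is a Monday, so Sundays fall on 7, 14, 21, 28; the last is March 28.
1 September 2027 is a Wednesday, so the first Monday is September 6 and the third is September 20.
March 24, 2027 is outside the daylight-saving period (28 March – 20 September), so Ishesk is on standard time, UTC+12:30.
15:15 local − 12h30m = 02:45 UTC.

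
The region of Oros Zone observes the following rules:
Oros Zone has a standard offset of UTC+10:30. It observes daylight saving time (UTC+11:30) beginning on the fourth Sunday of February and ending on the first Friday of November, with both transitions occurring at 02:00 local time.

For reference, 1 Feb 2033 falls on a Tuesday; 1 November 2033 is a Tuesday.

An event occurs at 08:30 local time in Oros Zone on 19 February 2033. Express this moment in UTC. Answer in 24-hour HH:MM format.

22:00

1 February 2033 is a Tuesday, so the first Sunday is February 6 and the fourth is February 27.
1 November 2033 is a Tuesday, so the first Friday is November 4.
19 February 2033 does not fall between 27 February and 4 November, so daylight saving is not in effect and Oros Zone is at UTC+10:30.
08:30 local − 10h30m = 22:00 UTC (rolling into the previous day, 18 February 2033).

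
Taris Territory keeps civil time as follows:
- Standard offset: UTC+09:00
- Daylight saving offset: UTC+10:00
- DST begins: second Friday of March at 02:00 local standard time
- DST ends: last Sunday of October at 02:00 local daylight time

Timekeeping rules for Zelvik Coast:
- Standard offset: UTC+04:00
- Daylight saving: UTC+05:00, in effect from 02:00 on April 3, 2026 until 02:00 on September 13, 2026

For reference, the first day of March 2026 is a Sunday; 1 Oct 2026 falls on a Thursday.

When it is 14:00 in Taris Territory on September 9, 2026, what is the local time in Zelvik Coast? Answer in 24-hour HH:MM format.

09:00

1 March 2026 is a Sunday, so the first Friday is March 6 and the second is March 13.
1 October 2026 is a Thursday, so Sundays fall on 4, 11, 18, 25; the last is October 25.
Daylight saving runs 13 March – 25 October; September 9, 2026 is inside that window, so Taris Territory is at UTC+10:00.
14:00 Taris Territory − 10h = 04:00 UTC.
At the standard offset (UTC+04:00), 04:00 UTC + 4h = 08:00 Zelvik Coast standard time.
The standard-time date in Zelvik Coast, September 9, 2026, lies within the daylight-saving period (3 April – 13 September), so Zelvik Coast is on daylight time, UTC+05:00.
04:00 UTC + 5h = 09:00 Zelvik Coast.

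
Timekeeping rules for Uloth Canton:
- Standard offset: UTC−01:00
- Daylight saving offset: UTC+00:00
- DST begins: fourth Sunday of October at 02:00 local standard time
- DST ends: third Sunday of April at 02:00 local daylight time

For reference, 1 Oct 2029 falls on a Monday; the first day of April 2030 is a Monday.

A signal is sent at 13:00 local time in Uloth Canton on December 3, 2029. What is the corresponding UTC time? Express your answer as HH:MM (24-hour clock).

13:00

1 October 2029 is a Monday, so the first Sunday is October 7 and the fourth is October 28.
1 April 2030 is a Monday, so the first Sunday is April 7 and the third is April 21.
Daylight saving runs 28 October 2029 – 21 April 2030; December 3, 2029 is inside that window, so Uloth Canton is at UTC+00:00.
13:00 local − 0h = 13:00 UTC.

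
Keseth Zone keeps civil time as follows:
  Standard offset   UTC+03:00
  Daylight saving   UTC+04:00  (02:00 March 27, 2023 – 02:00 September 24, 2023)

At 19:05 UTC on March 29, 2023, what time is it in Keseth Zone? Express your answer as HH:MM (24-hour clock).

23:05

At the standard offset (UTC+03:00), 19:05 UTC + 3h = 22:05 Keseth Zone standard time.
The standard-time date in Keseth Zone, March 29, 2023, lies within the daylight-saving period (27 March – 24 September), so Keseth Zone is on daylight time, UTC+04:00.
19:05 UTC + 4h = 23:05 local.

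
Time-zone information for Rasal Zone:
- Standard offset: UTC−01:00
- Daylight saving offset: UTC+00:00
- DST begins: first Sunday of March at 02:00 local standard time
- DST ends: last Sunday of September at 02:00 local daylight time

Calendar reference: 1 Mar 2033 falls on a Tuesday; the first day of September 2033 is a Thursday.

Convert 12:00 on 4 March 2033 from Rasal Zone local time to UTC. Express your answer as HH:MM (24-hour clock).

13:00

1 March 2033 is a Tuesday, so the first Sunday is March 6.
1 September 2033 is a Thursday, so Sundays fall on 4, 11, 18, 25; the last is September 25.
Daylight saving runs 6 March – 25 September; 4 March 2033 is outside that window, so Rasal Zone is on standard time at UTC−01:00.
12:00 local + 1h = 13:00 UTC.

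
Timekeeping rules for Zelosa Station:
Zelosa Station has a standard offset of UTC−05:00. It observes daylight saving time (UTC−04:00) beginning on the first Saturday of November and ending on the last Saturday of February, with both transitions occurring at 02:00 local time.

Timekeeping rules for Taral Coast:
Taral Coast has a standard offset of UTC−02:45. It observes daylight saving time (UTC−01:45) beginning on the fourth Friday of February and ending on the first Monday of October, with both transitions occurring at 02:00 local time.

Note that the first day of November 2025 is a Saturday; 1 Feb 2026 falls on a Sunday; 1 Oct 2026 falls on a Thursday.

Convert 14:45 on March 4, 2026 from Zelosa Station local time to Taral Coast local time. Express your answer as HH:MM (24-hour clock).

18:00

1 November 2025 is a Saturday, so the first Saturday is November 1.
1 February 2026 is a Sunday, so Saturdays fall on 7, 14, 21, 28; the last is February 28.
March 4, 2026 is outside the daylight-saving period (1 November 2025 – 28 February 2026), so Zelosa Station is on standard time, UTC−05:00.
14:45 Zelosa Station + 5h = 19:45 UTC.
1 February 2026 is a Sunday, so the first Friday is February 6 and the fourth is February 27.
1 October 2026 is a Thursday, so the first Monday is October 5.
At the standard offset (UTC−02:45), 19:45 UTC − 2h45m = 17:00 Taral Coast standard time.
The standard-time date in Taral Coast, March 4, 2026, falls between 27 February and 5 October, so daylight saving is in effect and Taral Coast is at UTC−01:45.
19:45 UTC − 1h45m = 18:00 Taral Coast.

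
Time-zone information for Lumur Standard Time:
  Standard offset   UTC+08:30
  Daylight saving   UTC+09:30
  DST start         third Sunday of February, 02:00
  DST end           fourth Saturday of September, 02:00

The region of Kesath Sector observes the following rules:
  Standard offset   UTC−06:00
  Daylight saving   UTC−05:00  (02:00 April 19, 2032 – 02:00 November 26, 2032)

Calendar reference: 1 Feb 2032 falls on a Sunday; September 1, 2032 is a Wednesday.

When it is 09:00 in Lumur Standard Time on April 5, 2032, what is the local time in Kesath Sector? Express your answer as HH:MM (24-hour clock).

1 February 2032 is a Sunday, so the first Sunday is February 1 and the third is February 15.
1 September 2032 is a Wednesday, so the first Saturday is September 4 and the fourth is September 25.
Daylight saving runs 15 February – 25 September; April 5, 2032 is inside that window, so Lumur Standard Time is at UTC+09:30.
09:00 Lumur Standard Time − 9h30m = 23:30 UTC (rolling into the previous day, 4 April 2032).
At the standard offset (UTC−06:00), 23:30 UTC − 6h = 17:30 Kesath Sector standard time.
The standard-time date in Kesath Sector, April 4, 2032, does not fall between 19 April and 26 November, so daylight saving is not in effect and Kesath Sector is at UTC−06:00.
23:30 UTC − 6h = 17:30 Kesath Sector.

17:30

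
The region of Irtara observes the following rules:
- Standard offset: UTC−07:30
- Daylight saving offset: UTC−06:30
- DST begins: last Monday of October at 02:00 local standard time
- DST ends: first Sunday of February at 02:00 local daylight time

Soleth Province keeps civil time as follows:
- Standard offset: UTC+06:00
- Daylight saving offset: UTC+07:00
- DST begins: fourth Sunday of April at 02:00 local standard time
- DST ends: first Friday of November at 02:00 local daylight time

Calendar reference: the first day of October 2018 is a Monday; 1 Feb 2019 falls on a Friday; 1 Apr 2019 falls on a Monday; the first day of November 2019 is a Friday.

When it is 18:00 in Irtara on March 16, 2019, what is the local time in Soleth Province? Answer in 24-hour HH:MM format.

07:30

1 October 2018 is a Monday, so Mondays fall on 1, 8, 15, 22, 29; the last is October 29.
1 February 2019 is a Friday, so the first Sunday is February 3.
March 16, 2019 does not fall between 29 October 2018 and 3 February 2019, so daylight saving is not in effect and Irtara is at UTC−07:30.
18:00 Irtara + 7h30m = 01:30 UTC (rolling into the next day, 17 March 2019).
1 April 2019 is a Monday, so the first Sunday is April 7 and the fourth is April 28.
1 November 2019 is a Friday, so the first Friday is November 1.
At the standard offset (UTC+06:00), 01:30 UTC + 6h = 07:30 Soleth Province standard time.
The standard-time date in Soleth Province, March 17, 2019, does not fall between 28 April and 1 November, so daylight saving is not in effect and Soleth Province is at UTC+06:00.
01:30 UTC + 6h = 07:30 Soleth Province.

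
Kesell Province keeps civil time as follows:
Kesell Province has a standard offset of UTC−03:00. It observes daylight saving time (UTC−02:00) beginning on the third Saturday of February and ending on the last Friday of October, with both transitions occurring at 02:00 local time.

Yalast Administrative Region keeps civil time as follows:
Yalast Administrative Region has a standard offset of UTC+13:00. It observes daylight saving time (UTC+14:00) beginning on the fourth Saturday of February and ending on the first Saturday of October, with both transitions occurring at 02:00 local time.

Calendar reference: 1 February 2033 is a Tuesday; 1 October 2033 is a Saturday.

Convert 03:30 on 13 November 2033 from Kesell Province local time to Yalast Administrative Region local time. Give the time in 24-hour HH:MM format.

19:30

1 February 2033 is a Tuesday, so the first Saturday is February 5 and the third is February 19.
1 October 2033 is a Saturday, so Fridays fall on 7, 14, 21, 28; the last is October 28.
Daylight saving runs 19 February – 28 October; 13 November 2033 is outside that window, so Kesell Province is on standard time at UTC−03:00.
03:30 Kesell Province + 3h = 06:30 UTC.
1 February 2033 is a Tuesday, so the first Saturday is February 5 and the fourth is February 26.
1 October 2033 is a Saturday, so the first Saturday is October 1.
At the standard offset (UTC+13:00), 06:30 UTC + 13h = 19:30 Yalast Administrative Region standard time.
The standard-time date in Yalast Administrative Region, 13 November 2033, is outside the daylight-saving period (26 February – 1 October), so Yalast Administrative Region is on standard time, UTC+13:00.
06:30 UTC + 13h = 19:30 Yalast Administrative Region.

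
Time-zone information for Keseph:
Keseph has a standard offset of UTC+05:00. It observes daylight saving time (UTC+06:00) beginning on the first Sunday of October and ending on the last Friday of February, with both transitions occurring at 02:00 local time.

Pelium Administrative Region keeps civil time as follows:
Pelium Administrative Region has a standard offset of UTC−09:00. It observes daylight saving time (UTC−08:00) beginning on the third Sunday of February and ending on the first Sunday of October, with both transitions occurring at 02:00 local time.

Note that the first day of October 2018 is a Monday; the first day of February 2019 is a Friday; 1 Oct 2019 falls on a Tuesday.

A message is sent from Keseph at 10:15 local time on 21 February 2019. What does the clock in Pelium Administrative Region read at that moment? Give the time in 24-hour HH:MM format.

1 October 2018 is a Monday, so the first Sunday is October 7.
1 February 2019 is a Friday, so Fridays fall on 1, 8, 15, 22; the last is February 22.
21 February 2019 falls between 7 October 2018 and 22 February 2019, so daylight saving is in effect and Keseph is at UTC+06:00.
10:15 Keseph − 6h = 04:15 UTC.
1 February 2019 is a Friday, so the first Sunday is February 3 and the third is February 17.
1 October 2019 is a Tuesday, so the first Sunday is October 6.
At the standard offset (UTC−09:00), 04:15 UTC − 9h = 19:15 Pelium Administrative Region standard time (rolling into the previous day, 20 February 2019).
The standard-time date in Pelium Administrative Region, 20 February 2019, falls between 17 February and 6 October, so daylight saving is in effect and Pelium Administrative Region is at UTC−08:00.
04:15 UTC − 8h = 20:15 Pelium Administrative Region (rolling into the previous day, 20 February 2019).

20:15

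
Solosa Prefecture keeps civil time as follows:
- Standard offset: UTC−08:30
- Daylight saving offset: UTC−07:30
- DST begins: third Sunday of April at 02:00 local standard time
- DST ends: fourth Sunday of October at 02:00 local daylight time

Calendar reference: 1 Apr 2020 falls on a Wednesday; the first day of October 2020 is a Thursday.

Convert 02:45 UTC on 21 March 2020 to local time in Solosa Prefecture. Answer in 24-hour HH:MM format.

18:15

1 April 2020 is a Wednesday, so the first Sunday is April 5 and the third is April 19.
1 October 2020 is a Thursday, so the first Sunday is October 4 and the fourth is October 25.
At the standard offset (UTC−08:30), 02:45 UTC − 8h30m = 18:15 Solosa Prefecture standard time (rolling into the previous day, 20 March 2020).
The standard-time date in Solosa Prefecture, 20 March 2020, does not fall between 19 April and 25 October, so daylight saving is not in effect and Solosa Prefecture is at UTC−08:30.
02:45 UTC − 8h30m = 18:15 local (rolling into the previous day, 20 March 2020).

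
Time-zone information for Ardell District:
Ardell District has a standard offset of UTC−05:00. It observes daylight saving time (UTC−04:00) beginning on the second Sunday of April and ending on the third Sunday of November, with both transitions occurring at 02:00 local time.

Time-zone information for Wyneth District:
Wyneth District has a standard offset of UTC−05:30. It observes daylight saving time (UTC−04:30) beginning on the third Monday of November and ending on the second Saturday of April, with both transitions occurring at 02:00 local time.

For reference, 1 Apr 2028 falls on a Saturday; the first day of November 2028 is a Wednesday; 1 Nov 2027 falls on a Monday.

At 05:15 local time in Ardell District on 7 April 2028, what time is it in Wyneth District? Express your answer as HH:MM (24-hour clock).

1 April 2028 is a Saturday, so the first Sunday is April 2 and the second is April 9.
1 November 2028 is a Wednesday, so the first Sunday is November 5 and the third is November 19.
Daylight saving runs 9 April – 19 November; 7 April 2028 is outside that window, so Ardell District is on standard time at UTC−05:00.
05:15 Ardell District + 5h = 10:15 UTC.
1 November 2027 is a Monday, so the first Monday is November 1 and the third is November 15.
1 April 2028 is a Saturday, so the first Saturday is April 1 and the second is April 8.
At the standard offset (UTC−05:30), 10:15 UTC − 5h30m = 04:45 Wyneth District standard time.
Daylight saving runs 15 November 2027 – 8 April 2028; the standard-time date in Wyneth District, 7 April 2028, is inside that window, so Wyneth District is at UTC−04:30.
10:15 UTC − 4h30m = 05:45 Wyneth District.

05:45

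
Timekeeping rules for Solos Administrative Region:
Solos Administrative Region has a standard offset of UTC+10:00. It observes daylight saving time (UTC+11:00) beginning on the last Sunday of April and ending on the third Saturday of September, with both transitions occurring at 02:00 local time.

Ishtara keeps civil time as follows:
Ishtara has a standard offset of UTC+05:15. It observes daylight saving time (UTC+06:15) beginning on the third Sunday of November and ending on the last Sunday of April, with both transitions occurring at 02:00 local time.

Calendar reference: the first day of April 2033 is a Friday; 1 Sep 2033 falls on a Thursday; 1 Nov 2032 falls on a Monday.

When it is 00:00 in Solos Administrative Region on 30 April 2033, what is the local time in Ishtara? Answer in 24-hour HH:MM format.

1 April 2033 is a Friday, so Sundays fall on 3, 10, 17, 24; the last is April 24.
1 September 2033 is a Thursday, so the first Saturday is September 3 and the third is September 17.
Daylight saving runs 24 April – 17 September; 30 April 2033 is inside that window, so Solos Administrative Region is at UTC+11:00.
00:00 Solos Administrative Region − 11h = 13:00 UTC (rolling into the previous day, 29 April 2033).
1 November 2032 is a Monday, so the first Sunday is November 7 and the third is November 21.
1 April 2033 is a Friday, so Sundays fall on 3, 10, 17, 24; the last is April 24.
At the standard offset (UTC+05:15), 13:00 UTC + 5h15m = 18:15 Ishtara standard time.
The standard-time date in Ishtara, 29 April 2033, is outside the daylight-saving period (21 November 2032 – 24 April 2033), so Ishtara is on standard time, UTC+05:15.
13:00 UTC + 5h15m = 18:15 Ishtara.

18:15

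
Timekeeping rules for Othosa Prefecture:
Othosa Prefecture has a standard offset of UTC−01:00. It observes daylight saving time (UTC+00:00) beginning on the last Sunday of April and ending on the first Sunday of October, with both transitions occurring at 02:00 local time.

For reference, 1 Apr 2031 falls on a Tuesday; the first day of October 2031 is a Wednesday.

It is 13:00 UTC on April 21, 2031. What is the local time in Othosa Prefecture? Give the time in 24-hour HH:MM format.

12:00

1 April 2031 is a Tuesday, so Sundays fall on 6, 13, 20, 27; the last is April 27.
1 October 2031 is a Wednesday, so the first Sunday is October 5.
At the standard offset (UTC−01:00), 13:00 UTC − 1h = 12:00 Othosa Prefecture standard time.
Daylight saving runs 27 April – 5 October; the standard-time date in Othosa Prefecture, April 21, 2031, is outside that window, so Othosa Prefecture is on standard time at UTC−01:00.
13:00 UTC − 1h = 12:00 local.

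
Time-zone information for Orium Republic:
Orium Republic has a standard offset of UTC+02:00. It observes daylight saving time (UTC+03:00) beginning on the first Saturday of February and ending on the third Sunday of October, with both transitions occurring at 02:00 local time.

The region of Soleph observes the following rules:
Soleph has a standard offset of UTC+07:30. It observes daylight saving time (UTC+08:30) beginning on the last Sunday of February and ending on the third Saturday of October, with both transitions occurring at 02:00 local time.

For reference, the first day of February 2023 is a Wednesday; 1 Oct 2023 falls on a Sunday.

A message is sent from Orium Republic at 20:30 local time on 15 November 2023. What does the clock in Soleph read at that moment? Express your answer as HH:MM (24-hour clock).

1 February 2023 is a Wednesday, so the first Saturday is February 4.
1 October 2023 is a Sunday, so the first Sunday is October 1 and the third is October 15.
Daylight saving runs 4 February – 15 October; 15 November 2023 is outside that window, so Orium Republic is on standard time at UTC+02:00.
20:30 Orium Republic − 2h = 18:30 UTC.
1 February 2023 is a Wednesday, so Sundays fall on 5, 12, 19, 26; the last is February 26.
1 October 2023 is a Sunday, so the first Saturday is October 7 and the third is October 21.
At the standard offset (UTC+07:30), 18:30 UTC + 7h30m = 02:00 Soleph standard time (rolling into the next day, 16 November 2023).
The standard-time date in Soleph, 16 November 2023, is outside the daylight-saving period (26 February – 21 October), so Soleph is on standard time, UTC+07:30.
18:30 UTC + 7h30m = 02:00 Soleph (rolling into the next day, 16 November 2023).

02:00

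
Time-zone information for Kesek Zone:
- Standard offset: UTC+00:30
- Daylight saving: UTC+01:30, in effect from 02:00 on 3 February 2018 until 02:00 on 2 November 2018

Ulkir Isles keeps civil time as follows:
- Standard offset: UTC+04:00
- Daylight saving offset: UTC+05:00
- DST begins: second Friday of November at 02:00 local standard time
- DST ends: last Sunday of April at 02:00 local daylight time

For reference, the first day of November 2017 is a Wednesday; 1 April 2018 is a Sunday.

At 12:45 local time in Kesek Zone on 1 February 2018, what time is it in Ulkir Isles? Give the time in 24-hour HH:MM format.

1 February 2018 is outside the daylight-saving period (3 February – 2 November), so Kesek Zone is on standard time, UTC+00:30.
12:45 Kesek Zone − 0h30m = 12:15 UTC.
1 November 2017 is a Wednesday, so the first Friday is November 3 and the second is November 10.
1 April 2018 is a Sunday, so Sundays fall on 1, 8, 15, 22, 29; the last is April 29.
At the standard offset (UTC+04:00), 12:15 UTC + 4h = 16:15 Ulkir Isles standard time.
The standard-time date in Ulkir Isles, 1 February 2018, falls between 10 November 2017 and 29 April 2018, so daylight saving is in effect and Ulkir Isles is at UTC+05:00.
12:15 UTC + 5h = 17:15 Ulkir Isles.

17:15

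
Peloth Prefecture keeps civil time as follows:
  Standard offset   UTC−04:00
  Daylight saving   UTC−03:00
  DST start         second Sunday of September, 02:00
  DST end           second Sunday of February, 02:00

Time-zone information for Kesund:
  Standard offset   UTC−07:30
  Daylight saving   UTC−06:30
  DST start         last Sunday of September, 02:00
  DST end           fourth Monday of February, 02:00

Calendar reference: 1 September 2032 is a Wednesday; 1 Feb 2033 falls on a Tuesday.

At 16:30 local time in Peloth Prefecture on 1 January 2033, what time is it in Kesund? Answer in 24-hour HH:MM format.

13:00

1 September 2032 is a Wednesday, so the first Sunday is September 5 and the second is September 12.
1 February 2033 is a Tuesday, so the first Sunday is February 6 and the second is February 13.
1 January 2033 lies within the daylight-saving period (12 September 2032 – 13 February 2033), so Peloth Prefecture is on daylight time, UTC−03:00.
16:30 Peloth Prefecture + 3h = 19:30 UTC.
1 September 2032 is a Wednesday, so Sundays fall on 5, 12, 19, 26; the last is September 26.
1 February 2033 is a Tuesday, so the first Monday is February 7 and the fourth is February 28.
At the standard offset (UTC−07:30), 19:30 UTC − 7h30m = 12:00 Kesund standard time.
Daylight saving runs 26 September 2032 – 28 February 2033; the standard-time date in Kesund, 1 January 2033, is inside that window, so Kesund is at UTC−06:30.
19:30 UTC − 6h30m = 13:00 Kesund.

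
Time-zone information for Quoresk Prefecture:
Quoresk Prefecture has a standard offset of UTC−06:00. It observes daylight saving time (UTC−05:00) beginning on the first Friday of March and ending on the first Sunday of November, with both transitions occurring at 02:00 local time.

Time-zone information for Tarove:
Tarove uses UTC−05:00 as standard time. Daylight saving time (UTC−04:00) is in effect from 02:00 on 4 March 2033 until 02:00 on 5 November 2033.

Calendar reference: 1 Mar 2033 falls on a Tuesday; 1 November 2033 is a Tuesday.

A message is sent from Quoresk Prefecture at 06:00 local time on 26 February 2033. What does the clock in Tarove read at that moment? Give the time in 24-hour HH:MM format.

07:00

1 March 2033 is a Tuesday, so the first Friday is March 4.
1 November 2033 is a Tuesday, so the first Sunday is November 6.
26 February 2033 is outside the daylight-saving period (4 March – 6 November), so Quoresk Prefecture is on standard time, UTC−06:00.
06:00 Quoresk Prefecture + 6h = 12:00 UTC.
At the standard offset (UTC−05:00), 12:00 UTC − 5h = 07:00 Tarove standard time.
The standard-time date in Tarove, 26 February 2033, does not fall between 4 March and 5 November, so daylight saving is not in effect and Tarove is at UTC−05:00.
12:00 UTC − 5h = 07:00 Tarove.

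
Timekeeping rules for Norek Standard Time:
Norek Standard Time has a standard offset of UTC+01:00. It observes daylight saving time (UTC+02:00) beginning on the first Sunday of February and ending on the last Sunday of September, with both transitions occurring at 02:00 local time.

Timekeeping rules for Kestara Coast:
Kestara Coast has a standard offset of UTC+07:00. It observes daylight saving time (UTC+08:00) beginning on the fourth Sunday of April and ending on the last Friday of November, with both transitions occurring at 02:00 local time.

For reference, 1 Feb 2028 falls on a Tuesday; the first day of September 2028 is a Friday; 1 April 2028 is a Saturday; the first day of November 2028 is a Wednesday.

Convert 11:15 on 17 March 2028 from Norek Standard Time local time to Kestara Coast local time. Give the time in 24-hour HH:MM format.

16:15

1 February 2028 is a Tuesday, so the first Sunday is February 6.
1 September 2028 is a Friday, so Sundays fall on 3, 10, 17, 24; the last is September 24.
Daylight saving runs 6 February – 24 September; 17 March 2028 is inside that window, so Norek Standard Time is at UTC+02:00.
11:15 Norek Standard Time − 2h = 09:15 UTC.
1 April 2028 is a Saturday, so the first Sunday is April 2 and the fourth is April 23.
1 November 2028 is a Wednesday, so Fridays fall on 3, 10, 17, 24; the last is November 24.
At the standard offset (UTC+07:00), 09:15 UTC + 7h = 16:15 Kestara Coast standard time.
Daylight saving runs 23 April – 24 November; the standard-time date in Kestara Coast, 17 March 2028, is outside that window, so Kestara Coast is on standard time at UTC+07:00.
09:15 UTC + 7h = 16:15 Kestara Coast.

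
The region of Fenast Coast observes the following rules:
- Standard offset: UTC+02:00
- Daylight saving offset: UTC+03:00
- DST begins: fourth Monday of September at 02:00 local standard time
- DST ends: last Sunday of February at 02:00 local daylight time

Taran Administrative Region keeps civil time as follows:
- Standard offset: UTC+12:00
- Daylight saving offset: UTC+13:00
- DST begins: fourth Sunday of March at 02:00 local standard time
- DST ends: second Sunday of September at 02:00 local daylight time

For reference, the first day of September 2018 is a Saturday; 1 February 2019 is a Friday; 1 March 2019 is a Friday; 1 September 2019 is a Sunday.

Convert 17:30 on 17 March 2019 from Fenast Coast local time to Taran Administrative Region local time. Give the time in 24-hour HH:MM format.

1 September 2018 is a Saturday, so the first Monday is September 3 and the fourth is September 24.
1 February 2019 is a Friday, so Sundays fall on 3, 10, 17, 24; the last is February 24.
17 March 2019 is outside the daylight-saving period (24 September 2018 – 24 February 2019), so Fenast Coast is on standard time, UTC+02:00.
17:30 Fenast Coast − 2h = 15:30 UTC.
1 March 2019 is a Friday, so the first Sunday is March 3 and the fourth is March 24.
1 September 2019 is a Sunday, so the first Sunday is September 1 and the second is September 8.
At the standard offset (UTC+12:00), 15:30 UTC + 12h = 03:30 Taran Administrative Region standard time (rolling into the next day, 18 March 2019).
Daylight saving runs 24 March – 8 September; the standard-time date in Taran Administrative Region, 18 March 2019, is outside that window, so Taran Administrative Region is on standard time at UTC+12:00.
15:30 UTC + 12h = 03:30 Taran Administrative Region (rolling into the next day, 18 March 2019).

03:30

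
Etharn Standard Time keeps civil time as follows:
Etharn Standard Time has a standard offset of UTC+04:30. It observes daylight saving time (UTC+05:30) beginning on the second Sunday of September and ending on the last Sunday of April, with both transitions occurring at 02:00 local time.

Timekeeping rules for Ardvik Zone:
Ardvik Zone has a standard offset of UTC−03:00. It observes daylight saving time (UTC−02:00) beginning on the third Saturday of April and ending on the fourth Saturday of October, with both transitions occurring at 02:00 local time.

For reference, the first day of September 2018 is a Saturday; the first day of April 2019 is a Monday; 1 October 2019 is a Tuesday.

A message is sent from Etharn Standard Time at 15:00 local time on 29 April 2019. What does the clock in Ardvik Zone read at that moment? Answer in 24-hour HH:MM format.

08:30

1 September 2018 is a Saturday, so the first Sunday is September 2 and the second is September 9.
1 April 2019 is a Monday, so Sundays fall on 7, 14, 21, 28; the last is April 28.
29 April 2019 is outside the daylight-saving period (9 September 2018 – 28 April 2019), so Etharn Standard Time is on standard time, UTC+04:30.
15:00 Etharn Standard Time − 4h30m = 10:30 UTC.
1 April 2019 is a Monday, so the first Saturday is April 6 and the third is April 20.
1 October 2019 is a Tuesday, so the first Saturday is October 5 and the fourth is October 26.
At the standard offset (UTC−03:00), 10:30 UTC − 3h = 07:30 Ardvik Zone standard time.
The standard-time date in Ardvik Zone, 29 April 2019, falls between 20 April and 26 October, so daylight saving is in effect and Ardvik Zone is at UTC−02:00.
10:30 UTC − 2h = 08:30 Ardvik Zone.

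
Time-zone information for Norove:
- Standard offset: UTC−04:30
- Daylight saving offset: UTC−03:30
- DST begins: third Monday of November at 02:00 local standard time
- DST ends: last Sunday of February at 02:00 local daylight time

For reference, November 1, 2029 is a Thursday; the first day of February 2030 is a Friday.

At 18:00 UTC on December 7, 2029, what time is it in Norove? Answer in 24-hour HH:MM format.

1 November 2029 is a Thursday, so the first Monday is November 5 and the third is November 19.
1 February 2030 is a Friday, so Sundays fall on 3, 10, 17, 24; the last is February 24.
At the standard offset (UTC−04:30), 18:00 UTC − 4h30m = 13:30 Norove standard time.
Daylight saving runs 19 November 2029 – 24 February 2030; the standard-time date in Norove, December 7, 2029, is inside that window, so Norove is at UTC−03:30.
18:00 UTC − 3h30m = 14:30 local.

14:30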